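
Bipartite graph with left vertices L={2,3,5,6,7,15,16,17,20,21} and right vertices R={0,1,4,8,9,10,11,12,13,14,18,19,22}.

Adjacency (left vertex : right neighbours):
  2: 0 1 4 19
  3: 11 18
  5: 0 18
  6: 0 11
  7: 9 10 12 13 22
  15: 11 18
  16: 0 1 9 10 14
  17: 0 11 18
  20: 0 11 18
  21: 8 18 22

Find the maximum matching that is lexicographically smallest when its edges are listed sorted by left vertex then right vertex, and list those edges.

Lex-smallest maximum matching: {(2,1), (3,11), (5,0), (7,9), (15,18), (16,10), (21,8)}

|M| = 7 (so the lex-smallest maximum matching has 7 edges)
process left vertices in ascending order; for each, take the smallest-labelled available neighbour that still permits 7 edges overall, or leave it unmatched if none does
lex-smallest matching: {2-1, 3-11, 5-0, 7-9, 15-18, 16-10, 21-8}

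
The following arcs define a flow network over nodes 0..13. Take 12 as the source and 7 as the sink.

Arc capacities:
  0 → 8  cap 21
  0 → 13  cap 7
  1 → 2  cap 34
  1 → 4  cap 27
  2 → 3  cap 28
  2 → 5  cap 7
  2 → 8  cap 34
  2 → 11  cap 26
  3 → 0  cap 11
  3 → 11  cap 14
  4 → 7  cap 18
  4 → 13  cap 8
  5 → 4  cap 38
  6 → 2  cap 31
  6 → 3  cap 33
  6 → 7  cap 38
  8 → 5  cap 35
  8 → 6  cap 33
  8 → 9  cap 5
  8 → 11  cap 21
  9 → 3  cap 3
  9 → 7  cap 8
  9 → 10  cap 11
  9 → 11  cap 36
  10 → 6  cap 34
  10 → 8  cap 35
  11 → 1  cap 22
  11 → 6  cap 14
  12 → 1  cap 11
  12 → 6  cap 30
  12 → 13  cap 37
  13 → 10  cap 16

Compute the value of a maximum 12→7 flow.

Maximum flow value: 57

augment #1: 12→6→7 bottleneck 30, total now 30
augment #2: 12→1→4→7 bottleneck 11, total now 41
augment #3: 12→13→10→6→7 bottleneck 8, total now 49
augment #4: 12→13→10→8→9→7 bottleneck 5, total now 54
augment #5: 12→13→10→8→5→4→7 bottleneck 3, total now 57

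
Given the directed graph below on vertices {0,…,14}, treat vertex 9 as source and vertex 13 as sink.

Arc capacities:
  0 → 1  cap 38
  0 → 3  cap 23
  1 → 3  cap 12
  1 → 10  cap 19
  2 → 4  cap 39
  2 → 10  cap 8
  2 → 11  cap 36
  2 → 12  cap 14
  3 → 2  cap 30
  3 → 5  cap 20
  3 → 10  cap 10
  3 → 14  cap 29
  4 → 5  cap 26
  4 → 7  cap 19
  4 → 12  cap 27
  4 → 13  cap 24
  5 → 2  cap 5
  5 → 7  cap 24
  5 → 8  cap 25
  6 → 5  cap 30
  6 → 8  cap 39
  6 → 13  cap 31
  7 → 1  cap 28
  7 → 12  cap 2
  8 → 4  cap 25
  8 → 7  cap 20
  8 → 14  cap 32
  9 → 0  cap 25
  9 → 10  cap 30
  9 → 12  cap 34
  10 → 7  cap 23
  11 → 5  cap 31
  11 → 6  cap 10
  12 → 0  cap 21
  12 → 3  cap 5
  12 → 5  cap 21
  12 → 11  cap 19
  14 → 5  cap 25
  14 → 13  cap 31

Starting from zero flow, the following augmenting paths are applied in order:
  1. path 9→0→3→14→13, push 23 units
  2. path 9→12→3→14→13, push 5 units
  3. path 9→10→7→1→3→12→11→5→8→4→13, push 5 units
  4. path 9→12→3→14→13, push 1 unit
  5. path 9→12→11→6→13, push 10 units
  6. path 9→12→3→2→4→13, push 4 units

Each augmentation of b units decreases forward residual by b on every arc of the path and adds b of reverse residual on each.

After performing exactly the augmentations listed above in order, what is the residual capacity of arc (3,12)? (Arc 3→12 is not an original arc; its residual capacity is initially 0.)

Residual capacity of (3,12): 5

after path 1 (9→0→3→14→13, push 23): res(3,12)=0
after path 2 (9→12→3→14→13, push 5): res(3,12)=5
after path 3 (9→10→7→1→3→12→11→5→8→4→13, push 5): res(3,12)=0
after path 4 (9→12→3→14→13, push 1): res(3,12)=1
after path 5 (9→12→11→6→13, push 10): res(3,12)=1
after path 6 (9→12→3→2→4→13, push 4): res(3,12)=5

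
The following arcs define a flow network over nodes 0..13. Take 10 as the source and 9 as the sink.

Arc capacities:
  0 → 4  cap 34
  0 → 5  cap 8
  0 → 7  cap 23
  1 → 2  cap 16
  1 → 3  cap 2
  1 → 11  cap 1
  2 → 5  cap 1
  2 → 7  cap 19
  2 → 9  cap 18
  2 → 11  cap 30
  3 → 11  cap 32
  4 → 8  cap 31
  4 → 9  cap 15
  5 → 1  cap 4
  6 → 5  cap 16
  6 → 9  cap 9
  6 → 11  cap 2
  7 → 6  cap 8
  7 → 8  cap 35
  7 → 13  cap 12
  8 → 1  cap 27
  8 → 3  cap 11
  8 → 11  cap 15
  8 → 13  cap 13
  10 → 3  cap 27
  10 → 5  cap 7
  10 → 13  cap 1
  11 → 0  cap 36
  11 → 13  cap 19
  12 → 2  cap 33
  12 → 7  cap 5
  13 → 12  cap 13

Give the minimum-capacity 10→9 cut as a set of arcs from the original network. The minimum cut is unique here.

Min-cut arcs: {(5,1), (10,3), (10,13)} (total capacity 32)

augment #1: 10→5→1→2→9 push 4
augment #2: 10→13→12→2→9 push 1
augment #3: 10→3→11→0→4→9 push 15
augment #4: 10→3→11→0→7→6→9 push 8
augment #5: 10→3→11→13→12→2→9 push 4
max flow = 32; residual-reachable set from 10 gives S-side
cut edges (S→T): {(5,1), (10,3), (10,13)} total cap 32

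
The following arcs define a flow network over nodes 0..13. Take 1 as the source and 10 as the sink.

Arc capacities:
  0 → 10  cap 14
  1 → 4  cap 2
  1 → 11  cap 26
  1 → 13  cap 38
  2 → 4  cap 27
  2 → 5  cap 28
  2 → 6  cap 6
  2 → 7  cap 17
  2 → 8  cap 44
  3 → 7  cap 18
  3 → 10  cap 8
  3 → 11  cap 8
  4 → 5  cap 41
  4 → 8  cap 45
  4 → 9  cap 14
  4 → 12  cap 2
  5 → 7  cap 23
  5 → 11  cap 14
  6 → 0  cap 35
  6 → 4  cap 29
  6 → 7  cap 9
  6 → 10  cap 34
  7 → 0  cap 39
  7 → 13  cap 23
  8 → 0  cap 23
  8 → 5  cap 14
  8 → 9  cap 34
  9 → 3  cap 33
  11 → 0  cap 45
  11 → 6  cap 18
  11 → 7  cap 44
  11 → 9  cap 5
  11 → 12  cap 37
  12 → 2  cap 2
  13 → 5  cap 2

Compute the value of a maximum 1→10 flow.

Maximum flow value: 30

augment #1: 1→11→0→10 bottleneck 14, total now 14
augment #2: 1→11→6→10 bottleneck 12, total now 26
augment #3: 1→4→9→3→10 bottleneck 2, total now 28
augment #4: 1→13→5→11→6→10 bottleneck 2, total now 30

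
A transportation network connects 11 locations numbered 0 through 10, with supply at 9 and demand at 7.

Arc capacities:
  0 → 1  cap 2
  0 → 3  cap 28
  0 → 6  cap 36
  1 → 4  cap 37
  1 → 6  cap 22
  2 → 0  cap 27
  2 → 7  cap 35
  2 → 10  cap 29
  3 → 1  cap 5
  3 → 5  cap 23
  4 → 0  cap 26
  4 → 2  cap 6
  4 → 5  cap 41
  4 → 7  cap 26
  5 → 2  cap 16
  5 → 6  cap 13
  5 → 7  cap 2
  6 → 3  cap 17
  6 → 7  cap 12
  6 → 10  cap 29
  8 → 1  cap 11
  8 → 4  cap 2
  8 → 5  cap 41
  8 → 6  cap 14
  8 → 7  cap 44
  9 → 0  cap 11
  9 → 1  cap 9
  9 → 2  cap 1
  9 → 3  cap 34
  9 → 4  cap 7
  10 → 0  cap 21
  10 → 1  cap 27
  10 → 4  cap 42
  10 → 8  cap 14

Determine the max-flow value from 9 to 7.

augment #1: 9→2→7 bottleneck 1, total now 1
augment #2: 9→4→7 bottleneck 7, total now 8
augment #3: 9→0→6→7 bottleneck 11, total now 19
augment #4: 9→1→4→7 bottleneck 9, total now 28
augment #5: 9→3→5→7 bottleneck 2, total now 30
augment #6: 9→3→1→4→7 bottleneck 5, total now 35
augment #7: 9→3→5→2→7 bottleneck 16, total now 51
augment #8: 9→3→5→6→7 bottleneck 1, total now 52
augment #9: 9→3→5→6→10→4→7 bottleneck 4, total now 56

Maximum flow value: 56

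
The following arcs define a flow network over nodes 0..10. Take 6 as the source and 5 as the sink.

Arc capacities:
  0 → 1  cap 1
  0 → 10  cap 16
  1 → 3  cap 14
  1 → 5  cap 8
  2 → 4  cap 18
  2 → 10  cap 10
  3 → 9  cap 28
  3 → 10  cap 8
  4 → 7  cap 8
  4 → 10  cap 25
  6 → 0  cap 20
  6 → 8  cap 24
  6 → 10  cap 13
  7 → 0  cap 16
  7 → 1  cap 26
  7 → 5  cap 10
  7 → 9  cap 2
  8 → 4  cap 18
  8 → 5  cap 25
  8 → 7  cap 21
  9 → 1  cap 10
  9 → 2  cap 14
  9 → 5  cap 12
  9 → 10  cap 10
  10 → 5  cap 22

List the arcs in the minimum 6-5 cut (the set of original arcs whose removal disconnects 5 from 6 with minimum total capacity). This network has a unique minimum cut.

augment #1: 6→8→5 push 24
augment #2: 6→10→5 push 13
augment #3: 6→0→1→5 push 1
augment #4: 6→0→10→5 push 9
max flow = 47; residual-reachable set from 6 gives S-side
cut edges (S→T): {(0,1), (6,8), (10,5)} total cap 47

Min-cut arcs: {(0,1), (6,8), (10,5)} (total capacity 47)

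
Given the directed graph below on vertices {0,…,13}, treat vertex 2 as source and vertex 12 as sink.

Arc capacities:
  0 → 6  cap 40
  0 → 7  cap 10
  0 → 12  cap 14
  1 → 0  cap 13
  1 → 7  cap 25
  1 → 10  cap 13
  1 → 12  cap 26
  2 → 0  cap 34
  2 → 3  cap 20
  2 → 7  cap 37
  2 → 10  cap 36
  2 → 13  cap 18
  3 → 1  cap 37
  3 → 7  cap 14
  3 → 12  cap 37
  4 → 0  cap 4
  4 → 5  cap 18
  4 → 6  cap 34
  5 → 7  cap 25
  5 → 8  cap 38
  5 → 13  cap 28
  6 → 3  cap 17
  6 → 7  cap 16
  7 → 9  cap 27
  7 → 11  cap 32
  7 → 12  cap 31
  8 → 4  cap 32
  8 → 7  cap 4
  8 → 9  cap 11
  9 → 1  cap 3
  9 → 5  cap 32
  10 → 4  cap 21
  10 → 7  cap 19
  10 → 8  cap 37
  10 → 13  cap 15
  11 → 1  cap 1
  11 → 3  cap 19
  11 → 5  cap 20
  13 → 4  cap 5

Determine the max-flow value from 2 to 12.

augment #1: 2→0→12 bottleneck 14, total now 14
augment #2: 2→3→12 bottleneck 20, total now 34
augment #3: 2→7→12 bottleneck 31, total now 65
augment #4: 2→0→6→3→12 bottleneck 17, total now 82
augment #5: 2→7→9→1→12 bottleneck 3, total now 85
augment #6: 2→7→11→1→12 bottleneck 1, total now 86
augment #7: 2→7→11→3→1→12 bottleneck 2, total now 88
augment #8: 2→0→7→11→3→1→12 bottleneck 3, total now 91
augment #9: 2→10→7→11→3→1→12 bottleneck 14, total now 105

Maximum flow value: 105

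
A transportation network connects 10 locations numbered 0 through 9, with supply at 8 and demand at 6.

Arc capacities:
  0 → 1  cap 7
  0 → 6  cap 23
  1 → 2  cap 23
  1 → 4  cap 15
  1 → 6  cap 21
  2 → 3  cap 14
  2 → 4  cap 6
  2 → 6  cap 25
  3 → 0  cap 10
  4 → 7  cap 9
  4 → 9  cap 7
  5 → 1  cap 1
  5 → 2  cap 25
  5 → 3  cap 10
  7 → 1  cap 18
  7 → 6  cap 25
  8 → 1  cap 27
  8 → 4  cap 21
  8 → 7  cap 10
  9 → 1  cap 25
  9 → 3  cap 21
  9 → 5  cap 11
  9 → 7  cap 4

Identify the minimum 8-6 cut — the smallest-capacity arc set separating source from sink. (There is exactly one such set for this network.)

Min-cut arcs: {(4,7), (4,9), (8,1), (8,7)} (total capacity 53)

augment #1: 8→1→6 push 21
augment #2: 8→7→6 push 10
augment #3: 8→1→2→6 push 6
augment #4: 8→4→7→6 push 9
augment #5: 8→4→9→7→6 push 4
augment #6: 8→4→9→1→2→6 push 3
max flow = 53; residual-reachable set from 8 gives S-side
cut edges (S→T): {(4,7), (4,9), (8,1), (8,7)} total cap 53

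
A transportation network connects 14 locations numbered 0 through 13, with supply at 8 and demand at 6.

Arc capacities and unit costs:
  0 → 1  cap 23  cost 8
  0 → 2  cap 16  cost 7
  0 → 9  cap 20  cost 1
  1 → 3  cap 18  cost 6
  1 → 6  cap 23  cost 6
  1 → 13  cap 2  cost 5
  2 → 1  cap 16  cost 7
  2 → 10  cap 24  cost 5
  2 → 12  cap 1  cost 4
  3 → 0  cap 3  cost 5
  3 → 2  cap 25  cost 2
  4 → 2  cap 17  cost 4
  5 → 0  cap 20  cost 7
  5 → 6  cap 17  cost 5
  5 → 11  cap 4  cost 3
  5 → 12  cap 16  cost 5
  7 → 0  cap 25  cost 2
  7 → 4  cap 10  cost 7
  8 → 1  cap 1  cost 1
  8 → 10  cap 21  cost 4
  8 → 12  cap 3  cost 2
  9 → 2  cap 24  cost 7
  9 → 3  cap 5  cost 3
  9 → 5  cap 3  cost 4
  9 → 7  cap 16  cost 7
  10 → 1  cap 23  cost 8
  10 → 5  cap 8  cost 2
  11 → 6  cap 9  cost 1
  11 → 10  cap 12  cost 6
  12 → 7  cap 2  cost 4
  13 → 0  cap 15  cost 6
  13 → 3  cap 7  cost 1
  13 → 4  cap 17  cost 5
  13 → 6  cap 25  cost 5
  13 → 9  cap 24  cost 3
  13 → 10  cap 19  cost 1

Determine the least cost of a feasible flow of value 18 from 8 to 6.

Minimum cost for 18 units: 253

shortest-cost path #1: 8→1→6 push 1 @ unit cost 7 (adds 7)
shortest-cost path #2: 8→10→5→11→6 push 4 @ unit cost 10 (adds 40)
shortest-cost path #3: 8→10→5→6 push 4 @ unit cost 11 (adds 44)
shortest-cost path #4: 8→10→1→6 push 9 @ unit cost 18 (adds 162)
total cost = 253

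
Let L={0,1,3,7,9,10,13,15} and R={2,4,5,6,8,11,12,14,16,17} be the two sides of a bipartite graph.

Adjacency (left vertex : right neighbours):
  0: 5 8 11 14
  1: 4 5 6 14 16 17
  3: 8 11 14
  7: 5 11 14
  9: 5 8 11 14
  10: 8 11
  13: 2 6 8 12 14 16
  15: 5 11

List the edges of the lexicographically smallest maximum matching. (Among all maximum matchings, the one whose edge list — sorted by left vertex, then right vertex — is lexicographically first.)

|M| = 6 (so the lex-smallest maximum matching has 6 edges)
process left vertices in ascending order; for each, take the smallest-labelled available neighbour that still permits 6 edges overall, or leave it unmatched if none does
lex-smallest matching: {0-5, 1-4, 3-8, 7-11, 9-14, 13-2}

Lex-smallest maximum matching: {(0,5), (1,4), (3,8), (7,11), (9,14), (13,2)}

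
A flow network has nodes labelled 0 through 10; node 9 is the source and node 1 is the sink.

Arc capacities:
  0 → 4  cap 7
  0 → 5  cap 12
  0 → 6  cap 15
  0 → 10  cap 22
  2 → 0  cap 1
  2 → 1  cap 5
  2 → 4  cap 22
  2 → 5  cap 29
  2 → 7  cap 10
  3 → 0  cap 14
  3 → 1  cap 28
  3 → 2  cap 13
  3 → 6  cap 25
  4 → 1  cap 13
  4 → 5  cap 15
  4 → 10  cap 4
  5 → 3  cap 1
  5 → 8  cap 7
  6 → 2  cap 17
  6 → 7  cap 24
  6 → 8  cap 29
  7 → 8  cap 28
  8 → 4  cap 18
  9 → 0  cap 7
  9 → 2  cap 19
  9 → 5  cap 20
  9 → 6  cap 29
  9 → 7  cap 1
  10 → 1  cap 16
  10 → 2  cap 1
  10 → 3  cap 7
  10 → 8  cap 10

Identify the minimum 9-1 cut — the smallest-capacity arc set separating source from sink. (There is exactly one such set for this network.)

Min-cut arcs: {(2,0), (2,1), (4,1), (4,10), (5,3), (9,0)} (total capacity 31)

augment #1: 9→2→1 push 5
augment #2: 9→0→4→1 push 7
augment #3: 9→2→4→1 push 6
augment #4: 9→5→3→1 push 1
augment #5: 9→2→0→10→1 push 1
augment #6: 9→2→4→10→1 push 4
augment #7: 9→2→4→0→10→1 push 3
augment #8: 9→5→8→4→0→10→1 push 4
max flow = 31; residual-reachable set from 9 gives S-side
cut edges (S→T): {(2,0), (2,1), (4,1), (4,10), (5,3), (9,0)} total cap 31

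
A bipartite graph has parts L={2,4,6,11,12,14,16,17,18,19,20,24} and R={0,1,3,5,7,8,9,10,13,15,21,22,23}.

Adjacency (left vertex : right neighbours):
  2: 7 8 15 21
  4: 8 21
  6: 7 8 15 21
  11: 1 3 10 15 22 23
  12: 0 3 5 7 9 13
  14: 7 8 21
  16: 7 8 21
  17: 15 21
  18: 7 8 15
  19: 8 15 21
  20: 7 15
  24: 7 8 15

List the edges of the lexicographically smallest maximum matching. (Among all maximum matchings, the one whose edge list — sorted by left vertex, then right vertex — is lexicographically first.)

|M| = 6 (so the lex-smallest maximum matching has 6 edges)
process left vertices in ascending order; for each, take the smallest-labelled available neighbour that still permits 6 edges overall, or leave it unmatched if none does
lex-smallest matching: {2-7, 4-8, 6-15, 11-1, 12-0, 14-21}

Lex-smallest maximum matching: {(2,7), (4,8), (6,15), (11,1), (12,0), (14,21)}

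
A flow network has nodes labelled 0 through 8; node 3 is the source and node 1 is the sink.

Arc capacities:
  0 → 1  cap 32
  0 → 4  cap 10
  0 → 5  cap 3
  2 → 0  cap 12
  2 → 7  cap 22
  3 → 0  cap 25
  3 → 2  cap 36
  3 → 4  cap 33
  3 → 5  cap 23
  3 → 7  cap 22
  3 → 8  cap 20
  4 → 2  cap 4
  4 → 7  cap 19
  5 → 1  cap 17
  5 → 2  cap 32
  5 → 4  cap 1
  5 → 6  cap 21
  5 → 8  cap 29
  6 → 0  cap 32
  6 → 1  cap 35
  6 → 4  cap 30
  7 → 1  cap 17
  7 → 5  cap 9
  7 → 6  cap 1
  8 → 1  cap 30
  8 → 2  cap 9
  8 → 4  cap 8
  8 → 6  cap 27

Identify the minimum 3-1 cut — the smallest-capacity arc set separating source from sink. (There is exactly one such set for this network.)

augment #1: 3→0→1 push 25
augment #2: 3→5→1 push 17
augment #3: 3→7→1 push 17
augment #4: 3→8→1 push 20
augment #5: 3→2→0→1 push 7
augment #6: 3→5→6→1 push 6
augment #7: 3→7→6→1 push 1
augment #8: 3→7→5→6→1 push 4
augment #9: 3→2→0→5→6→1 push 3
augment #10: 3→2→7→5→6→1 push 5
max flow = 105; residual-reachable set from 3 gives S-side
cut edges (S→T): {(0,1), (0,5), (3,5), (3,8), (7,1), (7,5), (7,6)} total cap 105

Min-cut arcs: {(0,1), (0,5), (3,5), (3,8), (7,1), (7,5), (7,6)} (total capacity 105)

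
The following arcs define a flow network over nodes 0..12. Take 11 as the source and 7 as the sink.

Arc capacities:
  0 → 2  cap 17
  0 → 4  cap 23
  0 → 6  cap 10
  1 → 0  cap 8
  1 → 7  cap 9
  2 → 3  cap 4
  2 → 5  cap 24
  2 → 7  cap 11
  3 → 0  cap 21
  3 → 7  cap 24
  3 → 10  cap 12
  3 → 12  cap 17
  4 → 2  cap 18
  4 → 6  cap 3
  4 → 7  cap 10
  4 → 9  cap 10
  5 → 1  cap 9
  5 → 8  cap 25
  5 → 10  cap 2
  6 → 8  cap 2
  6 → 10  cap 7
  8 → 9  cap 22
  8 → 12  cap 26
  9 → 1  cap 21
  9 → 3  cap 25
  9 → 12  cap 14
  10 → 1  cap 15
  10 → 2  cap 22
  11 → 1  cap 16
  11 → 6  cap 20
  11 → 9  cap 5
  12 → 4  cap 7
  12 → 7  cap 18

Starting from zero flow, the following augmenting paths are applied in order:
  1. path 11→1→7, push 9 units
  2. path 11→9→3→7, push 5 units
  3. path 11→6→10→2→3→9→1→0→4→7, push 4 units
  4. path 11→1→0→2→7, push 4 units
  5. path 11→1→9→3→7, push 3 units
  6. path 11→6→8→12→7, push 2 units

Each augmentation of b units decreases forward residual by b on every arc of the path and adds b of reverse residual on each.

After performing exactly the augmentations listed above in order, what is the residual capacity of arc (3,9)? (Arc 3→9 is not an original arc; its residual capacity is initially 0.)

Residual capacity of (3,9): 4

after path 1 (11→1→7, push 9): res(3,9)=0
after path 2 (11→9→3→7, push 5): res(3,9)=5
after path 3 (11→6→10→2→3→9→1→0→4→7, push 4): res(3,9)=1
after path 4 (11→1→0→2→7, push 4): res(3,9)=1
after path 5 (11→1→9→3→7, push 3): res(3,9)=4
after path 6 (11→6→8→12→7, push 2): res(3,9)=4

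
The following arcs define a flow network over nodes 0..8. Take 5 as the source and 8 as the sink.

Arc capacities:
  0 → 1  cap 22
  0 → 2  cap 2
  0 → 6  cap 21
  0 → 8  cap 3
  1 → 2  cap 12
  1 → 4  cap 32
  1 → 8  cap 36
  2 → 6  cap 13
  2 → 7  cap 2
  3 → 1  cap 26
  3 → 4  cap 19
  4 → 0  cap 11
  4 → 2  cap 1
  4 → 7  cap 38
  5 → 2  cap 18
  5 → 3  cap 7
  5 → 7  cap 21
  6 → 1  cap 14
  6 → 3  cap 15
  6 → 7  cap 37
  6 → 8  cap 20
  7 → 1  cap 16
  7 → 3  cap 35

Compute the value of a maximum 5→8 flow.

augment #1: 5→2→6→8 bottleneck 13, total now 13
augment #2: 5→3→1→8 bottleneck 7, total now 20
augment #3: 5→7→1→8 bottleneck 16, total now 36
augment #4: 5→7→3→1→8 bottleneck 5, total now 41
augment #5: 5→2→7→3→1→8 bottleneck 2, total now 43

Maximum flow value: 43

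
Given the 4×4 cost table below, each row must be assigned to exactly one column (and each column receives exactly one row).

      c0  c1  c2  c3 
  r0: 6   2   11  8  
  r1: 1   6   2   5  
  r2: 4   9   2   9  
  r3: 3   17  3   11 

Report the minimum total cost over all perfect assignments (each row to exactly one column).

Minimum assignment cost: 12

optimal assignment: row0→col1 (cost 2), row1→col3 (cost 5), row2→col2 (cost 2), row3→col0 (cost 3)
total = 2 + 5 + 2 + 3 = 12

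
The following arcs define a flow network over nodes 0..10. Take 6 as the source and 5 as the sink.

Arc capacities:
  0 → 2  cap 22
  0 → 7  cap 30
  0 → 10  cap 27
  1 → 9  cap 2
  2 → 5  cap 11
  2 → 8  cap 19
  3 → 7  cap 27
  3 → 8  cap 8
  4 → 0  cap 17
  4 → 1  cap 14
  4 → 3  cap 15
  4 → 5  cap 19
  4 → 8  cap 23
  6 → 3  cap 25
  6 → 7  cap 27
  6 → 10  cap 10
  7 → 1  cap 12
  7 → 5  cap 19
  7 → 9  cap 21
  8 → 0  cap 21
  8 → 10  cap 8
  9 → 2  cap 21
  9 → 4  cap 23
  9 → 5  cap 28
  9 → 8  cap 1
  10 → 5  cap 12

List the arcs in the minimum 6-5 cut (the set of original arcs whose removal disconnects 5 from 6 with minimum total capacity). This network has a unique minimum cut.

Min-cut arcs: {(1,9), (3,8), (6,10), (7,5), (7,9)} (total capacity 60)

augment #1: 6→7→5 push 19
augment #2: 6→10→5 push 10
augment #3: 6→7→9→5 push 8
augment #4: 6→3→7→9→5 push 13
augment #5: 6→3→8→10→5 push 2
augment #6: 6→3→7→1→9→5 push 2
augment #7: 6→3→8→0→2→5 push 6
max flow = 60; residual-reachable set from 6 gives S-side
cut edges (S→T): {(1,9), (3,8), (6,10), (7,5), (7,9)} total cap 60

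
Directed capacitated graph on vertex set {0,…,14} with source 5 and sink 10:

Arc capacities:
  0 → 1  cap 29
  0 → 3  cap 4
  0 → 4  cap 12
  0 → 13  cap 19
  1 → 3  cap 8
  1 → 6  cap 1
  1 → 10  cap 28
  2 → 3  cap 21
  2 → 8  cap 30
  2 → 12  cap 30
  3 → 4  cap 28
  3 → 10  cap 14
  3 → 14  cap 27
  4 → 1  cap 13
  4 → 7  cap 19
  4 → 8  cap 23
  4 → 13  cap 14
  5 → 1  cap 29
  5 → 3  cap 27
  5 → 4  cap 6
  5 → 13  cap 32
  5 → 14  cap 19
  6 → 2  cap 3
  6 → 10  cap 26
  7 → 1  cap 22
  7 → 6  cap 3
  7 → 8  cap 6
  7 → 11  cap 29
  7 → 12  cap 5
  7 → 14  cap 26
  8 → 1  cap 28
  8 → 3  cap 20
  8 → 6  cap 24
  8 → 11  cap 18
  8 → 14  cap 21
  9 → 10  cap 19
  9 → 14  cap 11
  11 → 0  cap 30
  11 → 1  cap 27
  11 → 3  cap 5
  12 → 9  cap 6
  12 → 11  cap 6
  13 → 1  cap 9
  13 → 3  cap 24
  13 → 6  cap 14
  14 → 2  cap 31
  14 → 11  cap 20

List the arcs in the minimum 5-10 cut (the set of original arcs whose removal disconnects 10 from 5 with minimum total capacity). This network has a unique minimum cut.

augment #1: 5→1→10 push 28
augment #2: 5→3→10 push 14
augment #3: 5→1→6→10 push 1
augment #4: 5→13→6→10 push 14
augment #5: 5→4→7→6→10 push 3
augment #6: 5→4→8→6→10 push 3
augment #7: 5→3→4→8→6→10 push 5
augment #8: 5→14→2→12→9→10 push 6
max flow = 74; residual-reachable set from 5 gives S-side
cut edges (S→T): {(1,10), (3,10), (6,10), (12,9)} total cap 74

Min-cut arcs: {(1,10), (3,10), (6,10), (12,9)} (total capacity 74)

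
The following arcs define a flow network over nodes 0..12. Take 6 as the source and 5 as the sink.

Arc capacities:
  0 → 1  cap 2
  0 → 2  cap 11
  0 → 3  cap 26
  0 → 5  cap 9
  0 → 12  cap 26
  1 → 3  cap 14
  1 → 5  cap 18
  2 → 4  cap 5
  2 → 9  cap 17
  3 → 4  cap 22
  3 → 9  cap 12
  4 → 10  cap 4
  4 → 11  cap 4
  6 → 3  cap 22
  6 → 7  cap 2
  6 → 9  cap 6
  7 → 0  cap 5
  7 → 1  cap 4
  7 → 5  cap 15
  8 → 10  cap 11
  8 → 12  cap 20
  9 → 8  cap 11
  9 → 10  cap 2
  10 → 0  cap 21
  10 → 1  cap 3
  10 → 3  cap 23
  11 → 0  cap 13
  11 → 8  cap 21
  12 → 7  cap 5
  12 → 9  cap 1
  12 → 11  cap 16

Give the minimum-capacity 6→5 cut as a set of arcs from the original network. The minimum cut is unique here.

Min-cut arcs: {(0,1), (0,5), (6,7), (10,1), (12,7)} (total capacity 21)

augment #1: 6→7→5 push 2
augment #2: 6→9→10→0→5 push 2
augment #3: 6→3→4→10→0→5 push 4
augment #4: 6→3→4→11→0→5 push 3
augment #5: 6→9→8→10→1→5 push 3
augment #6: 6→9→8→12→7→5 push 1
augment #7: 6→3→4→11→0→1→5 push 1
augment #8: 6→3→9→8→12→7→5 push 4
augment #9: 6→3→9→8→10→0→1→5 push 1
max flow = 21; residual-reachable set from 6 gives S-side
cut edges (S→T): {(0,1), (0,5), (6,7), (10,1), (12,7)} total cap 21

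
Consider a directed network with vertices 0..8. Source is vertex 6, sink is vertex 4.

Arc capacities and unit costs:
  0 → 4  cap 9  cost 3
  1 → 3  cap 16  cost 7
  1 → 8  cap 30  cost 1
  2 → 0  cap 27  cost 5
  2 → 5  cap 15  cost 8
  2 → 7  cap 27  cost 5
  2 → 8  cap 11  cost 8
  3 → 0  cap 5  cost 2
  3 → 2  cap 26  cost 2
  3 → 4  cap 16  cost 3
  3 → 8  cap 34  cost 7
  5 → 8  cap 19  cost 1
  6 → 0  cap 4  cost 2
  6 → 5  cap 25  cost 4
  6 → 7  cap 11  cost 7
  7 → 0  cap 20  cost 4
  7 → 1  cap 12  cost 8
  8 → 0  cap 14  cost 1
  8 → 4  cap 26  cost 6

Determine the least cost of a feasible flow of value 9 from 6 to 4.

Minimum cost for 9 units: 65

shortest-cost path #1: 6→0→4 push 4 @ unit cost 5 (adds 20)
shortest-cost path #2: 6→5→8→0→4 push 5 @ unit cost 9 (adds 45)
total cost = 65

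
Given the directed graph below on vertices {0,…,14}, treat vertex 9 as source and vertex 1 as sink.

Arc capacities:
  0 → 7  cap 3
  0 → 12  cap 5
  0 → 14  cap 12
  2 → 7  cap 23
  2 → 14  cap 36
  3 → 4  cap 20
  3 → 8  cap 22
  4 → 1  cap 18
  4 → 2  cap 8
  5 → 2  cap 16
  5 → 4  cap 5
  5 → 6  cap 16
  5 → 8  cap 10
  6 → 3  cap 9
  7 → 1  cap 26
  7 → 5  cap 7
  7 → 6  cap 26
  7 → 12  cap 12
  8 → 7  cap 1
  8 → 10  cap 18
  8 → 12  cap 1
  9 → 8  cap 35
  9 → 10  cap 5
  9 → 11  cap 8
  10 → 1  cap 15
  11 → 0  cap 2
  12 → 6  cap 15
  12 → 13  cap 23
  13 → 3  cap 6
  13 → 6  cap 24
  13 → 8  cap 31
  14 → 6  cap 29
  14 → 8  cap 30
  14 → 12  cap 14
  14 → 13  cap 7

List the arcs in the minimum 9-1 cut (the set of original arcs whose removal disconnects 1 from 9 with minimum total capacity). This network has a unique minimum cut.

Min-cut arcs: {(8,7), (8,12), (10,1), (11,0)} (total capacity 19)

augment #1: 9→10→1 push 5
augment #2: 9→8→7→1 push 1
augment #3: 9→8→10→1 push 10
augment #4: 9→11→0→7→1 push 2
augment #5: 9→8→12→6→3→4→1 push 1
max flow = 19; residual-reachable set from 9 gives S-side
cut edges (S→T): {(8,7), (8,12), (10,1), (11,0)} total cap 19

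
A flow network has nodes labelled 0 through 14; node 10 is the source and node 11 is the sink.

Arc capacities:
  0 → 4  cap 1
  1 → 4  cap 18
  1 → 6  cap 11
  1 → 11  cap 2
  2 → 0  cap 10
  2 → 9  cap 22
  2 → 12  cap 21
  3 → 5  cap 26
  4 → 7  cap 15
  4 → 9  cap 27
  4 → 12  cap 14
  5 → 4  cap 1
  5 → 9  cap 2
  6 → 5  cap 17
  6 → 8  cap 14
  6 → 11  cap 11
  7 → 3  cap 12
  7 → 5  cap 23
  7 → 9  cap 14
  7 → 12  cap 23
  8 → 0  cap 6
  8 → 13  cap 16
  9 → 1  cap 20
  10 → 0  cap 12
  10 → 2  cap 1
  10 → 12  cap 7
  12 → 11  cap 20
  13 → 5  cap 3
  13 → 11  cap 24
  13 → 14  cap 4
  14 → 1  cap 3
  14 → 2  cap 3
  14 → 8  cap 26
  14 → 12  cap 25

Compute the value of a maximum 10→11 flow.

augment #1: 10→12→11 bottleneck 7, total now 7
augment #2: 10→2→12→11 bottleneck 1, total now 8
augment #3: 10→0→4→12→11 bottleneck 1, total now 9

Maximum flow value: 9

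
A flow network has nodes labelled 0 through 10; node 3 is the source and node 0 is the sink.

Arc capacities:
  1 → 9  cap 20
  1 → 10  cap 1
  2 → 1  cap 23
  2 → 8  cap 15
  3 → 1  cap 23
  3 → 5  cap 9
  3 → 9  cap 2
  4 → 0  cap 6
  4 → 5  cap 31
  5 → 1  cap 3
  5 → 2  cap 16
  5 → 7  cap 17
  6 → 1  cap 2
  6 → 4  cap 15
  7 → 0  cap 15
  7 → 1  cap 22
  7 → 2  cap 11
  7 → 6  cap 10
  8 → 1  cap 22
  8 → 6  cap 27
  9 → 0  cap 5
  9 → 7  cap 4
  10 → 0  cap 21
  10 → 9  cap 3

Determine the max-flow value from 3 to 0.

Maximum flow value: 19

augment #1: 3→9→0 bottleneck 2, total now 2
augment #2: 3→1→9→0 bottleneck 3, total now 5
augment #3: 3→1→10→0 bottleneck 1, total now 6
augment #4: 3→5→7→0 bottleneck 9, total now 15
augment #5: 3→1→9→7→0 bottleneck 4, total now 19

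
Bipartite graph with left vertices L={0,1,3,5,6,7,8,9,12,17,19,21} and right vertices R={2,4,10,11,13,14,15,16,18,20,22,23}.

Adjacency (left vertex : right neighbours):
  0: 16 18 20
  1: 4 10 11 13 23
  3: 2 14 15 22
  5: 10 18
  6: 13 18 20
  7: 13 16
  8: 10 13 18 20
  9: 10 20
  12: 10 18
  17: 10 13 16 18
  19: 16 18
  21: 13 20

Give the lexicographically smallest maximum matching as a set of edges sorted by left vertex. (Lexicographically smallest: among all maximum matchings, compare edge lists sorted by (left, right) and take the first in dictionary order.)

Lex-smallest maximum matching: {(0,16), (1,4), (3,2), (5,10), (6,13), (8,18), (9,20)}

|M| = 7 (so the lex-smallest maximum matching has 7 edges)
process left vertices in ascending order; for each, take the smallest-labelled available neighbour that still permits 7 edges overall, or leave it unmatched if none does
lex-smallest matching: {0-16, 1-4, 3-2, 5-10, 6-13, 8-18, 9-20}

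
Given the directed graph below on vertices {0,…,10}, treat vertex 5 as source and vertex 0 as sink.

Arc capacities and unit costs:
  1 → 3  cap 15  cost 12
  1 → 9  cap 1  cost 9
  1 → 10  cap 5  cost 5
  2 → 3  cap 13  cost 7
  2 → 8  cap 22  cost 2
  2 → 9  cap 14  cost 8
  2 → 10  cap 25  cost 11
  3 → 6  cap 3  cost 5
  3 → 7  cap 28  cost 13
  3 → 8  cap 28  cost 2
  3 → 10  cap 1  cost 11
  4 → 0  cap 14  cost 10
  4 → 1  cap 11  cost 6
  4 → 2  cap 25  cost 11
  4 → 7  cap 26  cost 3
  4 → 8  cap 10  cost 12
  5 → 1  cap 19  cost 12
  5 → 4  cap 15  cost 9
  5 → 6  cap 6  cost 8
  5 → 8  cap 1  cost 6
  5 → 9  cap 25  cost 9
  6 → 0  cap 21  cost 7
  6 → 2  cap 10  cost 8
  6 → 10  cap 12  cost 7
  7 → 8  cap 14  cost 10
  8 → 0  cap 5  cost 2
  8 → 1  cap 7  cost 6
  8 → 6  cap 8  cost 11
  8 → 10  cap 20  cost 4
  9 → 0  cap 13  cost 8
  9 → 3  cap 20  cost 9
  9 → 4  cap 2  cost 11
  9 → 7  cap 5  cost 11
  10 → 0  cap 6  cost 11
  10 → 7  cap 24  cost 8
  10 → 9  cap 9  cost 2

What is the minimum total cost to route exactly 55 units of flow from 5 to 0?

shortest-cost path #1: 5→8→0 push 1 @ unit cost 8 (adds 8)
shortest-cost path #2: 5→6→0 push 6 @ unit cost 15 (adds 90)
shortest-cost path #3: 5→9→0 push 13 @ unit cost 17 (adds 221)
shortest-cost path #4: 5→4→0 push 14 @ unit cost 19 (adds 266)
shortest-cost path #5: 5→9→3→8→0 push 4 @ unit cost 22 (adds 88)
shortest-cost path #6: 5→1→10→0 push 5 @ unit cost 28 (adds 140)
shortest-cost path #7: 5→9→3→6→0 push 3 @ unit cost 30 (adds 90)
shortest-cost path #8: 5→9→3→8→10→0 push 1 @ unit cost 35 (adds 35)
shortest-cost path #9: 5→9→3→8→6→0 push 4 @ unit cost 38 (adds 152)
shortest-cost path #10: 5→4→8→6→0 push 1 @ unit cost 39 (adds 39)
shortest-cost path #11: 5→1→3→8→6→0 push 3 @ unit cost 44 (adds 132)
total cost = 1261

Minimum cost for 55 units: 1261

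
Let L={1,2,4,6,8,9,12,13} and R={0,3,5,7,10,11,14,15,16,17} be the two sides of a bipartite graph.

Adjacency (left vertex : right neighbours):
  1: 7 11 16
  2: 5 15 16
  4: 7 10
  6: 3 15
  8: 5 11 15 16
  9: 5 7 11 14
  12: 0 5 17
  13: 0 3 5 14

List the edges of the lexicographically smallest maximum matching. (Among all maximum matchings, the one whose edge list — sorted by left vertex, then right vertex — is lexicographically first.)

|M| = 8 (so the lex-smallest maximum matching has 8 edges)
process left vertices in ascending order; for each, take the smallest-labelled available neighbour that still permits 8 edges overall, or leave it unmatched if none does
lex-smallest matching: {1-7, 2-5, 4-10, 6-3, 8-11, 9-14, 12-17, 13-0}

Lex-smallest maximum matching: {(1,7), (2,5), (4,10), (6,3), (8,11), (9,14), (12,17), (13,0)}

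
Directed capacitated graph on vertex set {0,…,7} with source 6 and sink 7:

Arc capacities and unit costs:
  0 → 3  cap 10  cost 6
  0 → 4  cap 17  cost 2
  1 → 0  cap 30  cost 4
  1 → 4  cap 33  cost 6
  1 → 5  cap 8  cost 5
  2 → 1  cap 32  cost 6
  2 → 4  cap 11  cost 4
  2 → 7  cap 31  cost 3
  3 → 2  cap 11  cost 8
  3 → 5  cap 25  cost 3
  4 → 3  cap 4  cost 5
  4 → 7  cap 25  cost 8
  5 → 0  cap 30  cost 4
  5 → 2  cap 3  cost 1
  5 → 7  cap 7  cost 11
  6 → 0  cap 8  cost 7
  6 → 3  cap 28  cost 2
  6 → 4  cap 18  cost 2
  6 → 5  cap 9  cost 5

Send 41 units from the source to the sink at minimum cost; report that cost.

Minimum cost for 41 units: 496

shortest-cost path #1: 6→5→2→7 push 3 @ unit cost 9 (adds 27)
shortest-cost path #2: 6→4→7 push 18 @ unit cost 10 (adds 180)
shortest-cost path #3: 6→3→2→7 push 11 @ unit cost 13 (adds 143)
shortest-cost path #4: 6→5→7 push 6 @ unit cost 16 (adds 96)
shortest-cost path #5: 6→3→5→7 push 1 @ unit cost 16 (adds 16)
shortest-cost path #6: 6→0→4→7 push 2 @ unit cost 17 (adds 34)
total cost = 496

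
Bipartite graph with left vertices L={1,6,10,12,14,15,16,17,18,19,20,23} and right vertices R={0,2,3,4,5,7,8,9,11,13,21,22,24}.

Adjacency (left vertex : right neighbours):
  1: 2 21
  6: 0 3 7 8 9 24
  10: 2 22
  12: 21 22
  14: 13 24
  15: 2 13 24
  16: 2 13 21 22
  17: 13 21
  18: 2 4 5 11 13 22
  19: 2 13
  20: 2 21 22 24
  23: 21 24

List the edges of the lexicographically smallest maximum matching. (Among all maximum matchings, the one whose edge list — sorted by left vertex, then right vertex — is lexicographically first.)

Lex-smallest maximum matching: {(1,2), (6,0), (10,22), (12,21), (14,13), (15,24), (18,4)}

|M| = 7 (so the lex-smallest maximum matching has 7 edges)
process left vertices in ascending order; for each, take the smallest-labelled available neighbour that still permits 7 edges overall, or leave it unmatched if none does
lex-smallest matching: {1-2, 6-0, 10-22, 12-21, 14-13, 15-24, 18-4}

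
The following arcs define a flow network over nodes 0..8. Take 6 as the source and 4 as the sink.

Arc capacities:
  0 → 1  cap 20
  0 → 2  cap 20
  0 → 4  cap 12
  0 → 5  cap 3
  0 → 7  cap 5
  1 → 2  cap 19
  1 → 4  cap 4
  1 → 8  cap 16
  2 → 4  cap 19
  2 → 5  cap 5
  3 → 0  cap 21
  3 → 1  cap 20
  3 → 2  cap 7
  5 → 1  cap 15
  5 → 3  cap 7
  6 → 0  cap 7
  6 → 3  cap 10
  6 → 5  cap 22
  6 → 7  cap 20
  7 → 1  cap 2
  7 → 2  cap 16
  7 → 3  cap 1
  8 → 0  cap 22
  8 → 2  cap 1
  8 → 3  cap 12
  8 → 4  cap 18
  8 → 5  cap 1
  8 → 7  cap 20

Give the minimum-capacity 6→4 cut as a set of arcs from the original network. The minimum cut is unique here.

Min-cut arcs: {(0,4), (1,4), (1,8), (2,4)} (total capacity 51)

augment #1: 6→0→4 push 7
augment #2: 6→3→0→4 push 5
augment #3: 6→3→1→4 push 4
augment #4: 6→3→2→4 push 1
augment #5: 6→7→2→4 push 16
augment #6: 6→5→1→2→4 push 2
augment #7: 6→5→1→8→4 push 13
augment #8: 6→7→1→8→4 push 2
augment #9: 6→5→3→1→8→4 push 1
max flow = 51; residual-reachable set from 6 gives S-side
cut edges (S→T): {(0,4), (1,4), (1,8), (2,4)} total cap 51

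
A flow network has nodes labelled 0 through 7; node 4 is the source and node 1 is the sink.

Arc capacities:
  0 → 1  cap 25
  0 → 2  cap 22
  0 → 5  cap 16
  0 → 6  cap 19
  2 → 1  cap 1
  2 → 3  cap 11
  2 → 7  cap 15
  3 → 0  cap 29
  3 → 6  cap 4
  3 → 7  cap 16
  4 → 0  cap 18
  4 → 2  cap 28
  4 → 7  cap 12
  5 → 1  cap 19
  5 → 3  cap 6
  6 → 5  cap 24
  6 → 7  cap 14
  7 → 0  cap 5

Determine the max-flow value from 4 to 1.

Maximum flow value: 35

augment #1: 4→0→1 bottleneck 18, total now 18
augment #2: 4→2→1 bottleneck 1, total now 19
augment #3: 4→7→0→1 bottleneck 5, total now 24
augment #4: 4→2→3→0→1 bottleneck 2, total now 26
augment #5: 4→2→3→0→5→1 bottleneck 9, total now 35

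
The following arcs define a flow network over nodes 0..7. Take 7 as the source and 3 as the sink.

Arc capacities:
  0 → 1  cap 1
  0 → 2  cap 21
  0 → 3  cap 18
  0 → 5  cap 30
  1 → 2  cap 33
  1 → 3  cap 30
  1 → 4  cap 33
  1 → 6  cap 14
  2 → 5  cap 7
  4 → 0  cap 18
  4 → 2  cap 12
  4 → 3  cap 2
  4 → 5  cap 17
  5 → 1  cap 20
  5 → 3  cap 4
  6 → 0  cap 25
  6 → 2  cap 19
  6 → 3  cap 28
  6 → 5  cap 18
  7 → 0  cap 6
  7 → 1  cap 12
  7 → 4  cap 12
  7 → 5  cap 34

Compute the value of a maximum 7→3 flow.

Maximum flow value: 54

augment #1: 7→0→3 bottleneck 6, total now 6
augment #2: 7→1→3 bottleneck 12, total now 18
augment #3: 7→4→3 bottleneck 2, total now 20
augment #4: 7→5→3 bottleneck 4, total now 24
augment #5: 7→4→0→3 bottleneck 10, total now 34
augment #6: 7→5→1→3 bottleneck 18, total now 52
augment #7: 7→5→1→6→3 bottleneck 2, total now 54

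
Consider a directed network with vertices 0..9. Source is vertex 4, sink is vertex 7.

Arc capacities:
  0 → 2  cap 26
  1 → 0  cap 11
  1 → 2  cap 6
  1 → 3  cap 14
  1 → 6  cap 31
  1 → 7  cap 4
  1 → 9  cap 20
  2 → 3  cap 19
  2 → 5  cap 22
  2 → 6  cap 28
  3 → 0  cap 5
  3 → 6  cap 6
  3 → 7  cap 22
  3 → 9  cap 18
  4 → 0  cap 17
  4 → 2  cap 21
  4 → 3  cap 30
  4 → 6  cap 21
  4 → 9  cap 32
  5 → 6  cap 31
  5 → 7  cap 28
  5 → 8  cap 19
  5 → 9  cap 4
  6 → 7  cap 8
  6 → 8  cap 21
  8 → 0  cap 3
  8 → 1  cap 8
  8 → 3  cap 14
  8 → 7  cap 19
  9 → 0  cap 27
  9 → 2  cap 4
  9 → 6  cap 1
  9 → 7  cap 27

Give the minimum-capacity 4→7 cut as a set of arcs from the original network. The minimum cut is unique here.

augment #1: 4→3→7 push 22
augment #2: 4→6→7 push 8
augment #3: 4→9→7 push 27
augment #4: 4→2→5→7 push 21
augment #5: 4→6→8→7 push 13
augment #6: 4→0→2→5→7 push 1
augment #7: 4→3→6→8→7 push 6
augment #8: 4→9→6→8→1→7 push 1
augment #9: 4→0→2→6→8→1→7 push 1
max flow = 100; residual-reachable set from 4 gives S-side
cut edges (S→T): {(2,5), (3,7), (6,7), (6,8), (9,7)} total cap 100

Min-cut arcs: {(2,5), (3,7), (6,7), (6,8), (9,7)} (total capacity 100)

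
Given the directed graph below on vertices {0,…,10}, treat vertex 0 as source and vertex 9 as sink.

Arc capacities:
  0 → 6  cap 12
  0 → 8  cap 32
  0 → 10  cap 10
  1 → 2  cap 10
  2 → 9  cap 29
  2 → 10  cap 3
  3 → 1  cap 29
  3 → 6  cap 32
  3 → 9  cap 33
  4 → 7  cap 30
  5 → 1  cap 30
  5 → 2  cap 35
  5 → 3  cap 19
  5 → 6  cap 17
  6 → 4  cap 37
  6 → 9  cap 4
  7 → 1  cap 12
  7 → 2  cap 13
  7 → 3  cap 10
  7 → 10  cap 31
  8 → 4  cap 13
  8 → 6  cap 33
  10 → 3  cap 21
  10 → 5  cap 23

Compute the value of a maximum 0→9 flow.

Maximum flow value: 44

augment #1: 0→6→9 bottleneck 4, total now 4
augment #2: 0→10→3→9 bottleneck 10, total now 14
augment #3: 0→6→4→7→2→9 bottleneck 8, total now 22
augment #4: 0→8→4→7→2→9 bottleneck 5, total now 27
augment #5: 0→8→4→7→3→9 bottleneck 8, total now 35
augment #6: 0→8→6→4→7→3→9 bottleneck 2, total now 37
augment #7: 0→8→6→4→7→1→2→9 bottleneck 7, total now 44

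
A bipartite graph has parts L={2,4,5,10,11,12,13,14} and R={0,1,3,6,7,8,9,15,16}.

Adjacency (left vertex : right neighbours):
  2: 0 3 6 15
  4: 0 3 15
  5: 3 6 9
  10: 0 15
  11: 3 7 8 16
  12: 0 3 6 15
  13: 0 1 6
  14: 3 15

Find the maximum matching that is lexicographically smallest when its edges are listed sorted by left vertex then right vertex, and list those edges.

Lex-smallest maximum matching: {(2,0), (4,3), (5,9), (10,15), (11,7), (12,6), (13,1)}

|M| = 7 (so the lex-smallest maximum matching has 7 edges)
process left vertices in ascending order; for each, take the smallest-labelled available neighbour that still permits 7 edges overall, or leave it unmatched if none does
lex-smallest matching: {2-0, 4-3, 5-9, 10-15, 11-7, 12-6, 13-1}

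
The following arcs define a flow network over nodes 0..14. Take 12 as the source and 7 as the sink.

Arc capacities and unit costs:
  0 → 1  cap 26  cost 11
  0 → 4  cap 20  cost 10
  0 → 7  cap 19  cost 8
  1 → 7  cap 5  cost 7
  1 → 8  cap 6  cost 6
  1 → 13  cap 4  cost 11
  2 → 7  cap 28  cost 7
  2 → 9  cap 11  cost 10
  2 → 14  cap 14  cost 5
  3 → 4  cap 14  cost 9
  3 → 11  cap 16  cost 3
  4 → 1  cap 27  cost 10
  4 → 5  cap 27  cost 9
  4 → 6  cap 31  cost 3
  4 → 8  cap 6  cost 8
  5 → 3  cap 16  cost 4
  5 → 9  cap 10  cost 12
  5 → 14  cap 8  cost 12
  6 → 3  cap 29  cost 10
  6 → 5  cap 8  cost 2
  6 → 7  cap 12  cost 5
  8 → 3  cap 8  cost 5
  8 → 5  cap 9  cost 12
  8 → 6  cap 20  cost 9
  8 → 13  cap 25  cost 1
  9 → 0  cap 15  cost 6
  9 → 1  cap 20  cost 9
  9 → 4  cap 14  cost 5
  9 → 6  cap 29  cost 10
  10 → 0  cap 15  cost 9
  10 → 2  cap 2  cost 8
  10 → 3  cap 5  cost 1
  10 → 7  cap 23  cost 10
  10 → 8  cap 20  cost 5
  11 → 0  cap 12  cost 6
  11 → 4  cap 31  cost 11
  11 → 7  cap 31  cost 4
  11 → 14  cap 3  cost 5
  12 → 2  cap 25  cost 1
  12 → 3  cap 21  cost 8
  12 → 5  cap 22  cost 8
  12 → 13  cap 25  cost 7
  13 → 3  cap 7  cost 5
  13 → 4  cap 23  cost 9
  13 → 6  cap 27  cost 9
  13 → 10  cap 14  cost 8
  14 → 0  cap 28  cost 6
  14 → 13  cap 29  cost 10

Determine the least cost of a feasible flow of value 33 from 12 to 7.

Minimum cost for 33 units: 320

shortest-cost path #1: 12→2→7 push 25 @ unit cost 8 (adds 200)
shortest-cost path #2: 12→3→11→7 push 8 @ unit cost 15 (adds 120)
total cost = 320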